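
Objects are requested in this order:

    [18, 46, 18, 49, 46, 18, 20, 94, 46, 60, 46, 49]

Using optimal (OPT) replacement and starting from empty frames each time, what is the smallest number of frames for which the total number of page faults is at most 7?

f=1: 12 faults
f=2: 8 faults
f=3: 6 faults
f=4: 6 faults
f=5: 6 faults
f=6: 6 faults
Smallest f with faults ≤ 7 is 3.

3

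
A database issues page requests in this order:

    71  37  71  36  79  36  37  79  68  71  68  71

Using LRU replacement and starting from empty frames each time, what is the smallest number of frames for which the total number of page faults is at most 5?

5

f=1: 12 faults
f=2: 8 faults
f=3: 7 faults
f=4: 6 faults
f=5: 5 faults
Smallest f with faults ≤ 5 is 5.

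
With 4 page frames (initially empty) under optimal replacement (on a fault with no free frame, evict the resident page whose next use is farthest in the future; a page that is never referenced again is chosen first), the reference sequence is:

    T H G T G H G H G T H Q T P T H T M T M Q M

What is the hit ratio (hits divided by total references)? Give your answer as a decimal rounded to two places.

T: fault, frames {T}
H: fault, frames {T,H}
G: fault, frames {T,H,G}
T: hit
G: hit
H: hit
G: hit
H: hit
G: hit
T: hit
H: hit
Q: fault, frames {T,H,G,Q}
T: hit
P: fault, evict G, frames {T,H,Q,P}
T: hit
H: hit
T: hit
M: fault, evict P, frames {T,H,Q,M}
T: hit
M: hit
Q: hit
M: hit
Hits: 16 of 22 references → 16/22 = 0.7273.

0.73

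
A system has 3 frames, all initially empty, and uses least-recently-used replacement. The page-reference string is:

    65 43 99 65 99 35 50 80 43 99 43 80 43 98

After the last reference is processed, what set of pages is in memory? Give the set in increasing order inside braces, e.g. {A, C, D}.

{43, 80, 98}

65: miss, frames (65)
43: miss, frames (65 43)
99: miss, frames (65 43 99)
65: hit
99: hit
35: miss, evict 43, frames (65 99 35)
50: miss, evict 65, frames (99 35 50)
80: miss, evict 99, frames (35 50 80)
43: miss, evict 35, frames (50 80 43)
99: miss, evict 50, frames (80 43 99)
43: hit
80: hit
43: hit
98: miss, evict 99, frames (80 43 98)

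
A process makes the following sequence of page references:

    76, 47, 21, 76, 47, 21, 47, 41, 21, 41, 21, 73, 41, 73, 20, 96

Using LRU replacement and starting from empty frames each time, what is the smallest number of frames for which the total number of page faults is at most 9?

f=1: 16 faults
f=2: 12 faults
f=3: 7 faults
f=4: 7 faults
f=5: 7 faults
f=6: 7 faults
f=7: 7 faults
Smallest f with faults ≤ 9 is 3.

3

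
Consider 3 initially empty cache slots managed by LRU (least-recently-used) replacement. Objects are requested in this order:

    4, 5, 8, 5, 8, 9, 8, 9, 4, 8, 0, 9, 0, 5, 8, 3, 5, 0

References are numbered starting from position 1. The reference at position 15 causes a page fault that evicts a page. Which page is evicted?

pos 1: 4 -> miss, frames (4)
pos 2: 5 -> miss, frames (4 5)
pos 3: 8 -> miss, frames (4 5 8)
pos 4: 5 -> hit
pos 5: 8 -> hit
pos 6: 9 -> miss, evict 4, frames (5 8 9)
pos 7: 8 -> hit
pos 8: 9 -> hit
pos 9: 4 -> miss, evict 5, frames (8 9 4)
pos 10: 8 -> hit
pos 11: 0 -> miss, evict 9, frames (4 8 0)
pos 12: 9 -> miss, evict 4, frames (8 0 9)
pos 13: 0 -> hit
pos 14: 5 -> miss, evict 8, frames (9 0 5)
pos 15: 8 -> miss, evict 9, frames (0 5 8)
At position 15, page 9 is evicted.

9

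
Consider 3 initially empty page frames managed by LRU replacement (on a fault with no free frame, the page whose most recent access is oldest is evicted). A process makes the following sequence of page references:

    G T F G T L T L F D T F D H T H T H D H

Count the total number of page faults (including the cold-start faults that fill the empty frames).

9

G → miss, frames {G}
T → miss, frames {G,T}
F → miss, frames {G,T,F}
G → hit
T → hit
L → miss, evict F, frames {G,T,L}
T → hit
L → hit
F → miss, evict G, frames {T,L,F}
D → miss, evict T, frames {L,F,D}
T → miss, evict L, frames {F,D,T}
F → hit
D → hit
H → miss, evict T, frames {F,D,H}
T → miss, evict F, frames {D,H,T}
H → hit
T → hit
H → hit
D → hit
H → hit
Page faults: 9.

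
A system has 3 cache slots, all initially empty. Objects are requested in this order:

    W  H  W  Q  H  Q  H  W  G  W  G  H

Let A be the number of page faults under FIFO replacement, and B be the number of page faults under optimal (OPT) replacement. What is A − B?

2

Under FIFO: F F . F . . . . F F . F → 6 faults.
Under OPT: F F . F . . . . F . . . → 4 faults.
A − B = 6 − 4 = 2.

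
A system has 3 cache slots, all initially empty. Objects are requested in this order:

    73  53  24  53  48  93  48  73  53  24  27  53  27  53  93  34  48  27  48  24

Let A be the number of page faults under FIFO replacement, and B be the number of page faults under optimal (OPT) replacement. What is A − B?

Under FIFO: F F F . F F . F F F F . . . F F F F . F → 14 faults.
Under OPT: F F F . F F . . F F F . . . . F F . . F → 11 faults.
A − B = 14 − 11 = 3.

3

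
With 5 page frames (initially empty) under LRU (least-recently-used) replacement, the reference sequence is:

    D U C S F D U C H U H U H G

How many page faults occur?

7

D -> fault, frames (D)
U -> fault, frames (D U)
C -> fault, frames (D U C)
S -> fault, frames (D U C S)
F -> fault, frames (D U C S F)
D -> hit
U -> hit
C -> hit
H -> fault, evict S, frames (F D U C H)
U -> hit
H -> hit
U -> hit
H -> hit
G -> fault, evict F, frames (D C U H G)
Page faults: 7.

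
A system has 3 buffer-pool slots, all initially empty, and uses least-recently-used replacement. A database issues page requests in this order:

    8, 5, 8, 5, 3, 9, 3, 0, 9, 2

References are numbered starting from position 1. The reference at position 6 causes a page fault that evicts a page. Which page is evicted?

8

pos 1: 8: fault, frames {8}
pos 2: 5: fault, frames {8,5}
pos 3: 8: hit
pos 4: 5: hit
pos 5: 3: fault, frames {8,5,3}
pos 6: 9: fault, evict 8, frames {5,3,9}
At position 6, page 8 is evicted.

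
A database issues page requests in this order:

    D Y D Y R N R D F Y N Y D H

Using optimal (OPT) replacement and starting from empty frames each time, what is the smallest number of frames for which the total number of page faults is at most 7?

3

f=1: 14 faults
f=2: 9 faults
f=3: 7 faults
f=4: 6 faults
f=5: 6 faults
f=6: 6 faults
Smallest f with faults ≤ 7 is 3.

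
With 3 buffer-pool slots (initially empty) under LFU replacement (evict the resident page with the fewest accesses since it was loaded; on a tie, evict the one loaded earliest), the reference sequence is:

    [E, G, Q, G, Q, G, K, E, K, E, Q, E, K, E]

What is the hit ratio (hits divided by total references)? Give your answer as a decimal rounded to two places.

0.36

E: miss, frames [E]
G: miss, frames [E, G]
Q: miss, frames [E, G, Q]
G: hit
Q: hit
G: hit
K: miss, evict E, frames [G, Q, K]
E: miss, evict K, frames [G, Q, E]
K: miss, evict E, frames [G, Q, K]
E: miss, evict K, frames [G, Q, E]
Q: hit
E: hit
K: miss, evict E, frames [G, Q, K]
E: miss, evict K, frames [G, Q, E]
Hits: 5 of 14 references → 5/14 = 0.3571.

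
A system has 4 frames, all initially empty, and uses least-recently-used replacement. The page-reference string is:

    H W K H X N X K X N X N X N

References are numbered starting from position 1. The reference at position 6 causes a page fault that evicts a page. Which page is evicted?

W

pos 1: H → fault, frames (H)
pos 2: W → fault, frames (H W)
pos 3: K → fault, frames (H W K)
pos 4: H → hit
pos 5: X → fault, frames (W K H X)
pos 6: N → fault, evict W, frames (K H X N)
At position 6, page W is evicted.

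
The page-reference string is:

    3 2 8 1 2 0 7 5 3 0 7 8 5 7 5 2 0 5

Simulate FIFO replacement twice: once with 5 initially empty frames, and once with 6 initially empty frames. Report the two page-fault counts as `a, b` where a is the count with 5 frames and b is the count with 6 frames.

11, 9

5 frames: F F F F . F F F F . . F . . . F F . → 11 faults.
6 frames: F F F F . F F F F . . . . . . F . . → 9 faults.
9 < 11: adding a frame reduced faults, as is typical.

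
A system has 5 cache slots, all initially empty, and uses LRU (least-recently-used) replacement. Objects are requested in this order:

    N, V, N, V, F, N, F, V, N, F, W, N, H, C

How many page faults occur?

6

N: fault, frames {N}
V: fault, frames {N,V}
N: hit
V: hit
F: fault, frames {N,V,F}
N: hit
F: hit
V: hit
N: hit
F: hit
W: fault, frames {V,N,F,W}
N: hit
H: fault, frames {V,F,W,N,H}
C: fault, evict V, frames {F,W,N,H,C}
Page faults: 6.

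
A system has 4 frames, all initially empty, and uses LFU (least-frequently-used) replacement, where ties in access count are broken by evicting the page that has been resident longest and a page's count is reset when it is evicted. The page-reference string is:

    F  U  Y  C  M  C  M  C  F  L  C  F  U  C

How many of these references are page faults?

F -> fault, frames [F]
U -> fault, frames [F, U]
Y -> fault, frames [F, U, Y]
C -> fault, frames [F, U, Y, C]
M -> fault, evict F, frames [U, Y, C, M]
C -> hit
M -> hit
C -> hit
F -> fault, evict U, frames [Y, C, M, F]
L -> fault, evict Y, frames [C, M, F, L]
C -> hit
F -> hit
U -> fault, evict L, frames [C, M, F, U]
C -> hit
Page faults: 8.

8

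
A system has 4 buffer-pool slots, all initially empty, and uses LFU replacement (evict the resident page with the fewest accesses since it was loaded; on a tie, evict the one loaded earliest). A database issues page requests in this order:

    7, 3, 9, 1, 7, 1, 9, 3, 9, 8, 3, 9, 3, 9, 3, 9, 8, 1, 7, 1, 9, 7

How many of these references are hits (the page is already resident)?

7 → miss, frames [7]
3 → miss, frames [7, 3]
9 → miss, frames [7, 3, 9]
1 → miss, frames [7, 3, 9, 1]
7 → hit
1 → hit
9 → hit
3 → hit
9 → hit
8 → miss, evict 7, frames [3, 9, 1, 8]
3 → hit
9 → hit
3 → hit
9 → hit
3 → hit
9 → hit
8 → hit
1 → hit
7 → miss, evict 8, frames [3, 9, 1, 7]
1 → hit
9 → hit
7 → hit
Hits: 16.

16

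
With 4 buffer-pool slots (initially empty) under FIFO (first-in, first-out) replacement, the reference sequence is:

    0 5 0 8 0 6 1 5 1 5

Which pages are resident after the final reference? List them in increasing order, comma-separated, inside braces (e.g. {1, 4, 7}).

{1, 5, 6, 8}

0 → fault, frames (0)
5 → fault, frames (0 5)
0 → hit
8 → fault, frames (0 5 8)
0 → hit
6 → fault, frames (0 5 8 6)
1 → fault, evict 0, frames (5 8 6 1)
5 → hit
1 → hit
5 → hit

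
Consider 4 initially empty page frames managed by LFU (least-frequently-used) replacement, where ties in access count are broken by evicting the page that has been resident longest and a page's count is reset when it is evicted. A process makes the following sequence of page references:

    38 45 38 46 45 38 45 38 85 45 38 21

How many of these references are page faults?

5

38 -> miss, frames (38)
45 -> miss, frames (38 45)
38 -> hit
46 -> miss, frames (38 45 46)
45 -> hit
38 -> hit
45 -> hit
38 -> hit
85 -> miss, frames (38 45 46 85)
45 -> hit
38 -> hit
21 -> miss, evict 46, frames (38 45 85 21)
Page faults: 5.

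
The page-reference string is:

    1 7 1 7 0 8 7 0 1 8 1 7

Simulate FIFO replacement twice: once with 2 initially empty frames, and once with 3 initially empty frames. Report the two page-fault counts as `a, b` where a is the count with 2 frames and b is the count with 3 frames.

2 frames: F F . . F F F F F F . F → 9 faults.
3 frames: F F . . F F . . F . . F → 6 faults.
6 < 9: adding a frame reduced faults, as is typical.

9, 6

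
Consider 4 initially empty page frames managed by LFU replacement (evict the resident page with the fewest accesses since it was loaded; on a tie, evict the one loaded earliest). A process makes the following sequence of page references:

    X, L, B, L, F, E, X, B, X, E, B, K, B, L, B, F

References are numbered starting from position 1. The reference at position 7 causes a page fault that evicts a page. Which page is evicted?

pos 1: X: fault, frames {X}
pos 2: L: fault, frames {X,L}
pos 3: B: fault, frames {X,L,B}
pos 4: L: hit
pos 5: F: fault, frames {X,L,B,F}
pos 6: E: fault, evict X, frames {L,B,F,E}
pos 7: X: fault, evict B, frames {L,F,E,X}
At position 7, page B is evicted.

B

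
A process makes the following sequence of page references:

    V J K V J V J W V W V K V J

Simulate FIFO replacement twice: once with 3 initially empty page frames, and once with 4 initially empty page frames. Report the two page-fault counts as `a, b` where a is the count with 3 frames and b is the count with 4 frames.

6, 4

3 frames: F F F . . . . F F . . . . F → 6 faults.
4 frames: F F F . . . . F . . . . . . → 4 faults.
4 < 6: adding a frame reduced faults, as is typical.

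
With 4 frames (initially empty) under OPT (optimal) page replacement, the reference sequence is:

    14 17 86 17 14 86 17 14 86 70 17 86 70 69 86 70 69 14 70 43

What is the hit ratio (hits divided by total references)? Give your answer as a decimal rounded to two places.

14 -> miss, frames [14]
17 -> miss, frames [14, 17]
86 -> miss, frames [14, 17, 86]
17 -> hit
14 -> hit
86 -> hit
17 -> hit
14 -> hit
86 -> hit
70 -> miss, frames [14, 17, 86, 70]
17 -> hit
86 -> hit
70 -> hit
69 -> miss, evict 17, frames [14, 86, 70, 69]
86 -> hit
70 -> hit
69 -> hit
14 -> hit
70 -> hit
43 -> miss, evict 69, frames [14, 86, 70, 43]
Hits: 14 of 20 references → 14/20 = 0.7000.

0.70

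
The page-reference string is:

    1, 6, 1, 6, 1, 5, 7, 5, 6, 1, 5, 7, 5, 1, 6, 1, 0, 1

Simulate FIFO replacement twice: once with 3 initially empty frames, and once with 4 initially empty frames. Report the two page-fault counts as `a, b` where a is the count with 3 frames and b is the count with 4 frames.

7, 6

3 frames: F F . . . F F . . F . . . . F . F . → 7 faults.
4 frames: F F . . . F F . . . . . . . . . F F → 6 faults.
6 < 7: adding a frame reduced faults, as is typical.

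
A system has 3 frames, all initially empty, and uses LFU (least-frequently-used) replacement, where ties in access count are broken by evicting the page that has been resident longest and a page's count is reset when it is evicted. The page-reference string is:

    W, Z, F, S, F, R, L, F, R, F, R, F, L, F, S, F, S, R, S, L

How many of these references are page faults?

W → fault, frames {W}
Z → fault, frames {W,Z}
F → fault, frames {W,Z,F}
S → fault, evict W, frames {Z,F,S}
F → hit
R → fault, evict Z, frames {F,S,R}
L → fault, evict S, frames {F,R,L}
F → hit
R → hit
F → hit
R → hit
F → hit
L → hit
F → hit
S → fault, evict L, frames {F,R,S}
F → hit
S → hit
R → hit
S → hit
L → fault, evict S, frames {F,R,L}
Page faults: 8.

8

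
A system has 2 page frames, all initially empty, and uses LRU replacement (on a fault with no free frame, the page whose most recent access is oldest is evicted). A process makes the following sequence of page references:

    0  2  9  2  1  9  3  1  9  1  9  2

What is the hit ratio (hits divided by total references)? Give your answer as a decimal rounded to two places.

0.25

0 → miss, frames [0]
2 → miss, frames [0, 2]
9 → miss, evict 0, frames [2, 9]
2 → hit
1 → miss, evict 9, frames [2, 1]
9 → miss, evict 2, frames [1, 9]
3 → miss, evict 1, frames [9, 3]
1 → miss, evict 9, frames [3, 1]
9 → miss, evict 3, frames [1, 9]
1 → hit
9 → hit
2 → miss, evict 1, frames [9, 2]
Hits: 3 of 12 references → 3/12 = 0.2500.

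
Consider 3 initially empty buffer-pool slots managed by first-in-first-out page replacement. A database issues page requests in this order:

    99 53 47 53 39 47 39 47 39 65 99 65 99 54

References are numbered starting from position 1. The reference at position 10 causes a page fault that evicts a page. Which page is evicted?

53

pos 1: 99 → fault, frames [99]
pos 2: 53 → fault, frames [99, 53]
pos 3: 47 → fault, frames [99, 53, 47]
pos 4: 53 → hit
pos 5: 39 → fault, evict 99, frames [53, 47, 39]
pos 6: 47 → hit
pos 7: 39 → hit
pos 8: 47 → hit
pos 9: 39 → hit
pos 10: 65 → fault, evict 53, frames [47, 39, 65]
At position 10, page 53 is evicted.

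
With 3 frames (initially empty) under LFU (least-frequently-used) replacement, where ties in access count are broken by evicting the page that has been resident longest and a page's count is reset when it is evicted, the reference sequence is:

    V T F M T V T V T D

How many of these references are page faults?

V -> fault, frames {V}
T -> fault, frames {V,T}
F -> fault, frames {V,T,F}
M -> fault, evict V, frames {T,F,M}
T -> hit
V -> fault, evict F, frames {T,M,V}
T -> hit
V -> hit
T -> hit
D -> fault, evict M, frames {T,V,D}
Page faults: 6.

6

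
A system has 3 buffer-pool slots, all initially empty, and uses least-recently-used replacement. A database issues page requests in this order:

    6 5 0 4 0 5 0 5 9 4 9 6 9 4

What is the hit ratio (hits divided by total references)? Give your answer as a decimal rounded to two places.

0.50

6 -> fault, frames [6]
5 -> fault, frames [6, 5]
0 -> fault, frames [6, 5, 0]
4 -> fault, evict 6, frames [5, 0, 4]
0 -> hit
5 -> hit
0 -> hit
5 -> hit
9 -> fault, evict 4, frames [0, 5, 9]
4 -> fault, evict 0, frames [5, 9, 4]
9 -> hit
6 -> fault, evict 5, frames [4, 9, 6]
9 -> hit
4 -> hit
Hits: 7 of 14 references → 7/14 = 0.5000.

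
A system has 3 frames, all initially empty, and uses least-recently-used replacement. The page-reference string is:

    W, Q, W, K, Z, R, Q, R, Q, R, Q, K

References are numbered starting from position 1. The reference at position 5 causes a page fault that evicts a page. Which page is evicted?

pos 1: W → miss, frames [W]
pos 2: Q → miss, frames [W, Q]
pos 3: W → hit
pos 4: K → miss, frames [Q, W, K]
pos 5: Z → miss, evict Q, frames [W, K, Z]
At position 5, page Q is evicted.

Q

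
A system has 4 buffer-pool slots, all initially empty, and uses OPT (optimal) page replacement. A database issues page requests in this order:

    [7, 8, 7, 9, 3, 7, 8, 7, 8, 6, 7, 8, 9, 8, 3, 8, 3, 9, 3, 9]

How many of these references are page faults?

6

7 → miss, frames (7)
8 → miss, frames (7 8)
7 → hit
9 → miss, frames (7 8 9)
3 → miss, frames (7 8 9 3)
7 → hit
8 → hit
7 → hit
8 → hit
6 → miss, evict 3, frames (7 8 9 6)
7 → hit
8 → hit
9 → hit
8 → hit
3 → miss, evict 6, frames (7 8 9 3)
8 → hit
3 → hit
9 → hit
3 → hit
9 → hit
Page faults: 6.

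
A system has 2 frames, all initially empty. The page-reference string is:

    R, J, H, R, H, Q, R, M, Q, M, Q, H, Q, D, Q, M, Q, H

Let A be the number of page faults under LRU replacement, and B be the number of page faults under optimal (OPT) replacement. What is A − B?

Under LRU: F F F F . F F F F . . F . F . F . F → 12 faults.
Under OPT: F F F . . F . F . . . F . F . F . F → 9 faults.
A − B = 12 − 9 = 3.

3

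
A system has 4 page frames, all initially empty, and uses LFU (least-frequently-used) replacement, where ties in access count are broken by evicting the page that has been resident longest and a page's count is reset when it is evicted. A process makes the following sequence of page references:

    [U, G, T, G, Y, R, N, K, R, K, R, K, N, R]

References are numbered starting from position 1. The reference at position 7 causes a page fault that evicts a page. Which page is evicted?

pos 1: U → fault, frames [U]
pos 2: G → fault, frames [U, G]
pos 3: T → fault, frames [U, G, T]
pos 4: G → hit
pos 5: Y → fault, frames [U, G, T, Y]
pos 6: R → fault, evict U, frames [G, T, Y, R]
pos 7: N → fault, evict T, frames [G, Y, R, N]
At position 7, page T is evicted.

T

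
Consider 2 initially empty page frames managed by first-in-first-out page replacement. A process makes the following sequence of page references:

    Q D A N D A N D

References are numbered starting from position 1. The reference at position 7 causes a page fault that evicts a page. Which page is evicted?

D

pos 1: Q: fault, frames [Q]
pos 2: D: fault, frames [Q, D]
pos 3: A: fault, evict Q, frames [D, A]
pos 4: N: fault, evict D, frames [A, N]
pos 5: D: fault, evict A, frames [N, D]
pos 6: A: fault, evict N, frames [D, A]
pos 7: N: fault, evict D, frames [A, N]
At position 7, page D is evicted.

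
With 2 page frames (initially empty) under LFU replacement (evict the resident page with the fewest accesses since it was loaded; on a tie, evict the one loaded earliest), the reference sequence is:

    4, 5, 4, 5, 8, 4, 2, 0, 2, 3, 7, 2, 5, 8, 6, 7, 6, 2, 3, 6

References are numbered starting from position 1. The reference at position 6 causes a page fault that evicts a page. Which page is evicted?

pos 1: 4 → miss, frames {4}
pos 2: 5 → miss, frames {4,5}
pos 3: 4 → hit
pos 4: 5 → hit
pos 5: 8 → miss, evict 4, frames {5,8}
pos 6: 4 → miss, evict 8, frames {5,4}
At position 6, page 8 is evicted.

8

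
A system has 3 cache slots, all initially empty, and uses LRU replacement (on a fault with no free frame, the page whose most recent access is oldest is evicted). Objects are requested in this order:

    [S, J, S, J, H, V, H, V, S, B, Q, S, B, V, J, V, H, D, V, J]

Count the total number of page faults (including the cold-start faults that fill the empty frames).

12

S -> miss, frames (S)
J -> miss, frames (S J)
S -> hit
J -> hit
H -> miss, frames (S J H)
V -> miss, evict S, frames (J H V)
H -> hit
V -> hit
S -> miss, evict J, frames (H V S)
B -> miss, evict H, frames (V S B)
Q -> miss, evict V, frames (S B Q)
S -> hit
B -> hit
V -> miss, evict Q, frames (S B V)
J -> miss, evict S, frames (B V J)
V -> hit
H -> miss, evict B, frames (J V H)
D -> miss, evict J, frames (V H D)
V -> hit
J -> miss, evict H, frames (D V J)
Page faults: 12.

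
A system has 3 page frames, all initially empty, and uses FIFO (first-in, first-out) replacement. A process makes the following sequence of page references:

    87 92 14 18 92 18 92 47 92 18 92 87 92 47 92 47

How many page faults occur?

7

87 -> miss, frames (87)
92 -> miss, frames (87 92)
14 -> miss, frames (87 92 14)
18 -> miss, evict 87, frames (92 14 18)
92 -> hit
18 -> hit
92 -> hit
47 -> miss, evict 92, frames (14 18 47)
92 -> miss, evict 14, frames (18 47 92)
18 -> hit
92 -> hit
87 -> miss, evict 18, frames (47 92 87)
92 -> hit
47 -> hit
92 -> hit
47 -> hit
Page faults: 7.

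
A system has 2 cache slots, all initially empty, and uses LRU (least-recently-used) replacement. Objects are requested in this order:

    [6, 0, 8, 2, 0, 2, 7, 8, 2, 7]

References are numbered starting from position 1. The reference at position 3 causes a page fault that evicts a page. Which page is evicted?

pos 1: 6: miss, frames {6}
pos 2: 0: miss, frames {6,0}
pos 3: 8: miss, evict 6, frames {0,8}
At position 3, page 6 is evicted.

6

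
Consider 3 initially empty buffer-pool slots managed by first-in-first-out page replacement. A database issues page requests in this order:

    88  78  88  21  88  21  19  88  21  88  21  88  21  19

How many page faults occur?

88 -> miss, frames (88)
78 -> miss, frames (88 78)
88 -> hit
21 -> miss, frames (88 78 21)
88 -> hit
21 -> hit
19 -> miss, evict 88, frames (78 21 19)
88 -> miss, evict 78, frames (21 19 88)
21 -> hit
88 -> hit
21 -> hit
88 -> hit
21 -> hit
19 -> hit
Page faults: 5.

5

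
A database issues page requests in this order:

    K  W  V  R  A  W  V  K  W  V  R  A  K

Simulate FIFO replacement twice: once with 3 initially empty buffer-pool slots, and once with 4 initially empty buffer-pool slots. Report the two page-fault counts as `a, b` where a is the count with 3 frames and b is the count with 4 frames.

10, 11

3 frames: F F F F F F F F . . F F . → 10 faults.
4 frames: F F F F F . . F F F F F F → 11 faults.
11 > 10: adding a frame increased faults — Belady's anomaly.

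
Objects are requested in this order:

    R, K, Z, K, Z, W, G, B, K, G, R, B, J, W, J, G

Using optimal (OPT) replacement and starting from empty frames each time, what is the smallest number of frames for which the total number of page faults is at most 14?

f=1: 16 faults
f=2: 11 faults
f=3: 9 faults
f=4: 8 faults
f=5: 7 faults
f=6: 7 faults
f=7: 7 faults
Smallest f with faults ≤ 14 is 2.

2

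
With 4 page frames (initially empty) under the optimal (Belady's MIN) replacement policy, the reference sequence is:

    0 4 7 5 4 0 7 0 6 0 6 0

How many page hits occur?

0 → fault, frames [0]
4 → fault, frames [0, 4]
7 → fault, frames [0, 4, 7]
5 → fault, frames [0, 4, 7, 5]
4 → hit
0 → hit
7 → hit
0 → hit
6 → fault, evict 5, frames [0, 4, 7, 6]
0 → hit
6 → hit
0 → hit
Hits: 7.

7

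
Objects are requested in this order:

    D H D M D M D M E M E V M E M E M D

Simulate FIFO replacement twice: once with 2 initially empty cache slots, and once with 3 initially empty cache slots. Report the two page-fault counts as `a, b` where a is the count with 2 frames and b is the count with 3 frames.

2 frames: F F . F F . . . F F . F . F F . . F → 10 faults.
3 frames: F F . F . . . . F . . F . . . . . F → 6 faults.
6 < 10: adding a frame reduced faults, as is typical.

10, 6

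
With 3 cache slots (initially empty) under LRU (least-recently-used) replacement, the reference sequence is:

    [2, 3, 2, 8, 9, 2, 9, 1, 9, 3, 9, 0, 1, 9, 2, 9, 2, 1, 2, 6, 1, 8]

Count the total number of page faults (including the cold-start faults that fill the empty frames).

11

2: fault, frames [2]
3: fault, frames [2, 3]
2: hit
8: fault, frames [3, 2, 8]
9: fault, evict 3, frames [2, 8, 9]
2: hit
9: hit
1: fault, evict 8, frames [2, 9, 1]
9: hit
3: fault, evict 2, frames [1, 9, 3]
9: hit
0: fault, evict 1, frames [3, 9, 0]
1: fault, evict 3, frames [9, 0, 1]
9: hit
2: fault, evict 0, frames [1, 9, 2]
9: hit
2: hit
1: hit
2: hit
6: fault, evict 9, frames [1, 2, 6]
1: hit
8: fault, evict 2, frames [6, 1, 8]
Page faults: 11.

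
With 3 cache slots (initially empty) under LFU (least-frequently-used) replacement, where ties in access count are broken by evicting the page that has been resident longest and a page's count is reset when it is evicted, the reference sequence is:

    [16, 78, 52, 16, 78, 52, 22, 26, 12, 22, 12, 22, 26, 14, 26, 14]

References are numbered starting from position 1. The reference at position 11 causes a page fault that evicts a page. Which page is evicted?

22

pos 1: 16 -> miss, frames {16}
pos 2: 78 -> miss, frames {16,78}
pos 3: 52 -> miss, frames {16,78,52}
pos 4: 16 -> hit
pos 5: 78 -> hit
pos 6: 52 -> hit
pos 7: 22 -> miss, evict 16, frames {78,52,22}
pos 8: 26 -> miss, evict 22, frames {78,52,26}
pos 9: 12 -> miss, evict 26, frames {78,52,12}
pos 10: 22 -> miss, evict 12, frames {78,52,22}
pos 11: 12 -> miss, evict 22, frames {78,52,12}
At position 11, page 22 is evicted.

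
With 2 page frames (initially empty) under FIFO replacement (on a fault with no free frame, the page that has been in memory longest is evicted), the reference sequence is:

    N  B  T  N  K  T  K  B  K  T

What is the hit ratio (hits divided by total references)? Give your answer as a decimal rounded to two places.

0.10

N → miss, frames {N}
B → miss, frames {N,B}
T → miss, evict N, frames {B,T}
N → miss, evict B, frames {T,N}
K → miss, evict T, frames {N,K}
T → miss, evict N, frames {K,T}
K → hit
B → miss, evict K, frames {T,B}
K → miss, evict T, frames {B,K}
T → miss, evict B, frames {K,T}
Hits: 1 of 10 references → 1/10 = 0.1000.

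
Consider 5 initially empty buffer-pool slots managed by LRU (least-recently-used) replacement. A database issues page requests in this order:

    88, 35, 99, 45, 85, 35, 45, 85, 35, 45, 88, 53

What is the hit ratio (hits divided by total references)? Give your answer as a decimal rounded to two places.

88: fault, frames (88)
35: fault, frames (88 35)
99: fault, frames (88 35 99)
45: fault, frames (88 35 99 45)
85: fault, frames (88 35 99 45 85)
35: hit
45: hit
85: hit
35: hit
45: hit
88: hit
53: fault, evict 99, frames (85 35 45 88 53)
Hits: 6 of 12 references → 6/12 = 0.5000.

0.50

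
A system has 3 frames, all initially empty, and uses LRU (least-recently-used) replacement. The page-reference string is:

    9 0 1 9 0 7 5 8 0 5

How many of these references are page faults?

7

9 → fault, frames [9]
0 → fault, frames [9, 0]
1 → fault, frames [9, 0, 1]
9 → hit
0 → hit
7 → fault, evict 1, frames [9, 0, 7]
5 → fault, evict 9, frames [0, 7, 5]
8 → fault, evict 0, frames [7, 5, 8]
0 → fault, evict 7, frames [5, 8, 0]
5 → hit
Page faults: 7.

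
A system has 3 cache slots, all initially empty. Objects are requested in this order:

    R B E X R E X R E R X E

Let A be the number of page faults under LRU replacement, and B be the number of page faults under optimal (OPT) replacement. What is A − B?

Under LRU: F F F F F . . . . . . . → 5 faults.
Under OPT: F F F F . . . . . . . . → 4 faults.
A − B = 5 − 4 = 1.

1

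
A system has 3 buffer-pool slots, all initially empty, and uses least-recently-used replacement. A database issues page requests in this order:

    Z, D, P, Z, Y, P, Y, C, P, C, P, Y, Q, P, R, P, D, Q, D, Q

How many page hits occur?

Z: miss, frames {Z}
D: miss, frames {Z,D}
P: miss, frames {Z,D,P}
Z: hit
Y: miss, evict D, frames {P,Z,Y}
P: hit
Y: hit
C: miss, evict Z, frames {P,Y,C}
P: hit
C: hit
P: hit
Y: hit
Q: miss, evict C, frames {P,Y,Q}
P: hit
R: miss, evict Y, frames {Q,P,R}
P: hit
D: miss, evict Q, frames {R,P,D}
Q: miss, evict R, frames {P,D,Q}
D: hit
Q: hit
Hits: 11.

11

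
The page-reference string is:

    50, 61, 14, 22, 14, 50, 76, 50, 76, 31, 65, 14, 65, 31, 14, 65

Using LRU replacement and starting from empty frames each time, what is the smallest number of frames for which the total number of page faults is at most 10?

3

f=1: 16 faults
f=2: 12 faults
f=3: 9 faults
f=4: 8 faults
f=5: 7 faults
f=6: 7 faults
f=7: 7 faults
Smallest f with faults ≤ 10 is 3.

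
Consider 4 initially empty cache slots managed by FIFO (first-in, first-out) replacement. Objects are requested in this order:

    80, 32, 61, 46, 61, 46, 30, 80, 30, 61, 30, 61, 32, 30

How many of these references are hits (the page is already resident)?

80: fault, frames {80}
32: fault, frames {80,32}
61: fault, frames {80,32,61}
46: fault, frames {80,32,61,46}
61: hit
46: hit
30: fault, evict 80, frames {32,61,46,30}
80: fault, evict 32, frames {61,46,30,80}
30: hit
61: hit
30: hit
61: hit
32: fault, evict 61, frames {46,30,80,32}
30: hit
Hits: 7.

7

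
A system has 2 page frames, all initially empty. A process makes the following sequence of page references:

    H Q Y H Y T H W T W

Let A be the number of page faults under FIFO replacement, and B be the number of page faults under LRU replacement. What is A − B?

-2

Under FIFO: F F F F . F . F . . → 6 faults.
Under LRU: F F F F . F F F F . → 8 faults.
A − B = 6 − 8 = -2.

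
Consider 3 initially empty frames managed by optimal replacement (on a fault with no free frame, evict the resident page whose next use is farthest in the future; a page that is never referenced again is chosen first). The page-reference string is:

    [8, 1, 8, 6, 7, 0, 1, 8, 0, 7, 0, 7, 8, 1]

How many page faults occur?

8 → fault, frames (8)
1 → fault, frames (8 1)
8 → hit
6 → fault, frames (8 1 6)
7 → fault, evict 6, frames (8 1 7)
0 → fault, evict 7, frames (8 1 0)
1 → hit
8 → hit
0 → hit
7 → fault, evict 1, frames (8 0 7)
0 → hit
7 → hit
8 → hit
1 → fault, evict 7, frames (8 0 1)
Page faults: 7.

7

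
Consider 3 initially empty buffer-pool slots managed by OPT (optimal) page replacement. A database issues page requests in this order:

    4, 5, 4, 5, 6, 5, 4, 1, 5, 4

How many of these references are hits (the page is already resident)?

4: fault, frames [4]
5: fault, frames [4, 5]
4: hit
5: hit
6: fault, frames [4, 5, 6]
5: hit
4: hit
1: fault, evict 6, frames [4, 5, 1]
5: hit
4: hit
Hits: 6.

6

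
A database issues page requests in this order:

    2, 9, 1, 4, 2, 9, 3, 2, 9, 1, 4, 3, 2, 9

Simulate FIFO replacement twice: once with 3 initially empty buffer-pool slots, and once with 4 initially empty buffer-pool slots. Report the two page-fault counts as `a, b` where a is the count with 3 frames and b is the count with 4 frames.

11, 12

3 frames: F F F F F F F . . F F . F F → 11 faults.
4 frames: F F F F . . F F F F F F F F → 12 faults.
12 > 11: adding a frame increased faults — Belady's anomaly.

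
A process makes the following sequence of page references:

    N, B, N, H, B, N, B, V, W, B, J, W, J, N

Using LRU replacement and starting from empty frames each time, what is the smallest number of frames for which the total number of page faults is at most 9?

3

f=1: 14 faults
f=2: 11 faults
f=3: 7 faults
f=4: 7 faults
f=5: 6 faults
f=6: 6 faults
Smallest f with faults ≤ 9 is 3.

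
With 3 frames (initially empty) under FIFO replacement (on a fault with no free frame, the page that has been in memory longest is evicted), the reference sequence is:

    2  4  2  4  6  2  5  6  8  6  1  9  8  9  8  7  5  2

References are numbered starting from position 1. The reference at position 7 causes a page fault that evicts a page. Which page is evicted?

2

pos 1: 2 -> fault, frames (2)
pos 2: 4 -> fault, frames (2 4)
pos 3: 2 -> hit
pos 4: 4 -> hit
pos 5: 6 -> fault, frames (2 4 6)
pos 6: 2 -> hit
pos 7: 5 -> fault, evict 2, frames (4 6 5)
At position 7, page 2 is evicted.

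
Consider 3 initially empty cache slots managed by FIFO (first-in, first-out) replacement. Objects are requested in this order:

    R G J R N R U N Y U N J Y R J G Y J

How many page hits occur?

R -> miss, frames {R}
G -> miss, frames {R,G}
J -> miss, frames {R,G,J}
R -> hit
N -> miss, evict R, frames {G,J,N}
R -> miss, evict G, frames {J,N,R}
U -> miss, evict J, frames {N,R,U}
N -> hit
Y -> miss, evict N, frames {R,U,Y}
U -> hit
N -> miss, evict R, frames {U,Y,N}
J -> miss, evict U, frames {Y,N,J}
Y -> hit
R -> miss, evict Y, frames {N,J,R}
J -> hit
G -> miss, evict N, frames {J,R,G}
Y -> miss, evict J, frames {R,G,Y}
J -> miss, evict R, frames {G,Y,J}
Hits: 5.

5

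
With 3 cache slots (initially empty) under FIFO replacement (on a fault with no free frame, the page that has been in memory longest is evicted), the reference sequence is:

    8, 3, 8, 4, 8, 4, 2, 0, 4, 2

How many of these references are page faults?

5

8 → fault, frames (8)
3 → fault, frames (8 3)
8 → hit
4 → fault, frames (8 3 4)
8 → hit
4 → hit
2 → fault, evict 8, frames (3 4 2)
0 → fault, evict 3, frames (4 2 0)
4 → hit
2 → hit
Page faults: 5.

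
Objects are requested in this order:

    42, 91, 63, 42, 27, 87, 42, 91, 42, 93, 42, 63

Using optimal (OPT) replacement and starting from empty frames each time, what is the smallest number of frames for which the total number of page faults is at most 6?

4

f=1: 12 faults
f=2: 8 faults
f=3: 7 faults
f=4: 6 faults
f=5: 6 faults
f=6: 6 faults
Smallest f with faults ≤ 6 is 4.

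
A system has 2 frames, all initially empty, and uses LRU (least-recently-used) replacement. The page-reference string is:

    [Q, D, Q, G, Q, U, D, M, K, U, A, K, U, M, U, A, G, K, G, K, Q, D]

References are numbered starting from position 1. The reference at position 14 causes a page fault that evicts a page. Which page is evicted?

K

pos 1: Q → fault, frames [Q]
pos 2: D → fault, frames [Q, D]
pos 3: Q → hit
pos 4: G → fault, evict D, frames [Q, G]
pos 5: Q → hit
pos 6: U → fault, evict G, frames [Q, U]
pos 7: D → fault, evict Q, frames [U, D]
pos 8: M → fault, evict U, frames [D, M]
pos 9: K → fault, evict D, frames [M, K]
pos 10: U → fault, evict M, frames [K, U]
pos 11: A → fault, evict K, frames [U, A]
pos 12: K → fault, evict U, frames [A, K]
pos 13: U → fault, evict A, frames [K, U]
pos 14: M → fault, evict K, frames [U, M]
At position 14, page K is evicted.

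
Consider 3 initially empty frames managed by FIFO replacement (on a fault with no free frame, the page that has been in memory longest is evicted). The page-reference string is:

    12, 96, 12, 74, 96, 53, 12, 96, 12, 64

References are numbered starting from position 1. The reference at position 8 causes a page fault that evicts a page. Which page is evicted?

74

pos 1: 12: fault, frames [12]
pos 2: 96: fault, frames [12, 96]
pos 3: 12: hit
pos 4: 74: fault, frames [12, 96, 74]
pos 5: 96: hit
pos 6: 53: fault, evict 12, frames [96, 74, 53]
pos 7: 12: fault, evict 96, frames [74, 53, 12]
pos 8: 96: fault, evict 74, frames [53, 12, 96]
At position 8, page 74 is evicted.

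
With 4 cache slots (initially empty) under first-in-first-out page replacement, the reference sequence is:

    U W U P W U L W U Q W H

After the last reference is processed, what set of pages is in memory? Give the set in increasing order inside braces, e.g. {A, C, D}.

{H, L, P, Q}

U: miss, frames {U}
W: miss, frames {U,W}
U: hit
P: miss, frames {U,W,P}
W: hit
U: hit
L: miss, frames {U,W,P,L}
W: hit
U: hit
Q: miss, evict U, frames {W,P,L,Q}
W: hit
H: miss, evict W, frames {P,L,Q,H}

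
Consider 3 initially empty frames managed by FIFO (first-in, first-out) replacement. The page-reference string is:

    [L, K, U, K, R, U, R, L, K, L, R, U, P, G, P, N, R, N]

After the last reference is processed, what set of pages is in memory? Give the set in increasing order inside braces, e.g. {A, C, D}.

{G, N, R}

L -> miss, frames [L]
K -> miss, frames [L, K]
U -> miss, frames [L, K, U]
K -> hit
R -> miss, evict L, frames [K, U, R]
U -> hit
R -> hit
L -> miss, evict K, frames [U, R, L]
K -> miss, evict U, frames [R, L, K]
L -> hit
R -> hit
U -> miss, evict R, frames [L, K, U]
P -> miss, evict L, frames [K, U, P]
G -> miss, evict K, frames [U, P, G]
P -> hit
N -> miss, evict U, frames [P, G, N]
R -> miss, evict P, frames [G, N, R]
N -> hit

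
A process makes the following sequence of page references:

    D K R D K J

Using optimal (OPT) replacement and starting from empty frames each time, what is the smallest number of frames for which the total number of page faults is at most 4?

3

f=1: 6 faults
f=2: 5 faults
f=3: 4 faults
f=4: 4 faults
Smallest f with faults ≤ 4 is 3.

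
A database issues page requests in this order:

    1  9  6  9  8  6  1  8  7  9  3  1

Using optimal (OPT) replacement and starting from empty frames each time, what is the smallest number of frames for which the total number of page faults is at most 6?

f=1: 12 faults
f=2: 8 faults
f=3: 7 faults
f=4: 6 faults
f=5: 6 faults
f=6: 6 faults
Smallest f with faults ≤ 6 is 4.

4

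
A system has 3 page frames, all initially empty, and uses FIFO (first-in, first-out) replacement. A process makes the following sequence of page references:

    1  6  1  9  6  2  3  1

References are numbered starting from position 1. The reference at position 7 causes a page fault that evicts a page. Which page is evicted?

pos 1: 1 → miss, frames {1}
pos 2: 6 → miss, frames {1,6}
pos 3: 1 → hit
pos 4: 9 → miss, frames {1,6,9}
pos 5: 6 → hit
pos 6: 2 → miss, evict 1, frames {6,9,2}
pos 7: 3 → miss, evict 6, frames {9,2,3}
At position 7, page 6 is evicted.

6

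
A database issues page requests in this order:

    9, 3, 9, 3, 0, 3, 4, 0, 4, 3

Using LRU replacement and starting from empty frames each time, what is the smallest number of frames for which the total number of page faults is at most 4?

f=1: 10 faults
f=2: 6 faults
f=3: 4 faults
f=4: 4 faults
Smallest f with faults ≤ 4 is 3.

3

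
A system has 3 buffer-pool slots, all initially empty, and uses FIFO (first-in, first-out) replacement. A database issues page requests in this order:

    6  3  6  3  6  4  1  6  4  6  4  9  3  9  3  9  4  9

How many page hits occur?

10

6 -> miss, frames (6)
3 -> miss, frames (6 3)
6 -> hit
3 -> hit
6 -> hit
4 -> miss, frames (6 3 4)
1 -> miss, evict 6, frames (3 4 1)
6 -> miss, evict 3, frames (4 1 6)
4 -> hit
6 -> hit
4 -> hit
9 -> miss, evict 4, frames (1 6 9)
3 -> miss, evict 1, frames (6 9 3)
9 -> hit
3 -> hit
9 -> hit
4 -> miss, evict 6, frames (9 3 4)
9 -> hit
Hits: 10.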